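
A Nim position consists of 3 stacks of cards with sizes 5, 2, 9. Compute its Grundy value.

14

In binary:
  0101  (5)
  0010  (2)
  1001  (9)
  ----
  1110  (14)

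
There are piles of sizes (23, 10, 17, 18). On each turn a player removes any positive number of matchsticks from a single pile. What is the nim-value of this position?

Nim-sum: 23 XOR 10 XOR 17 XOR 18 = 30.

30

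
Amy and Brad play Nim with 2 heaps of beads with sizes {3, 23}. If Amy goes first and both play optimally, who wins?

Amy wins

Compute the nim-sum pairwise:
3 XOR 23 = 20
The nim-sum is 20 ≠ 0, so this is an N-position: the player to move can win; Amy has a winning move.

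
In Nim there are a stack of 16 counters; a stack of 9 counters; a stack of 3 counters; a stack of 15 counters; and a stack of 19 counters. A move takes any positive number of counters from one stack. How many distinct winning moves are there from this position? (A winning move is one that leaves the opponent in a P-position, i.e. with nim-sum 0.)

1

Nim-sum: 16 ⊕ 9 ⊕ 3 ⊕ 15 ⊕ 19 = 6.
The overall nim-sum is X = 6. A stack of size p has a winning move iff p XOR X < p (reduce it to p XOR X).
  16: 16 XOR 6 = 22 ≥ 16 — no move.
  9: 9 XOR 6 = 15 ≥ 9 — no move.
  3: 3 XOR 6 = 5 ≥ 3 — no move.
  15: 15 XOR 6 = 9 < 15 — winning move (to 9).
  19: 19 XOR 6 = 21 ≥ 19 — no move.
That gives 1 winning move.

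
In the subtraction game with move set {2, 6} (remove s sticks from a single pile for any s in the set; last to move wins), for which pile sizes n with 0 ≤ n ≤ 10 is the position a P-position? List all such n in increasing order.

0, 1, 4, 5, 8, 9

Compute g(0), g(1), … for moves {2, 6}:
k:     0  1  2  3  4  5  6  7  8  9 10
g(k):  0  0  1  1  0  0  1  1  0  0  1
The P-positions (g = 0) in 0..10 are 0, 1, 4, 5, 8, 9.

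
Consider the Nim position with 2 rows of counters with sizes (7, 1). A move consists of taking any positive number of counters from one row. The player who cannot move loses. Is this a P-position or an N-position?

N-position

Nim-sum: 7 XOR 1 = 6.
The nim-sum is 6 ≠ 0, so this is an N-position: the player to move can win.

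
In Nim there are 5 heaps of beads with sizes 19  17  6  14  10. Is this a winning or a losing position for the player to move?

Losing position

Compute the nim-sum pairwise:
19 ⊕ 17 = 2
2 ⊕ 6 = 4
4 ⊕ 14 = 10
10 ⊕ 10 = 0
The nim-sum is 0, so this is a P-position: the player to move is in a losing position under optimal play.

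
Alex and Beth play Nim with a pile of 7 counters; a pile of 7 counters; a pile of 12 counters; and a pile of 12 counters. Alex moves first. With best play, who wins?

Compute the nim-sum pairwise:
7 XOR 7 = 0
0 XOR 12 = 12
12 XOR 12 = 0
The nim-sum is 0, so this is a P-position: the player to move is in a losing position under optimal play; Alex is about to move from it and so loses — Beth wins.

Beth wins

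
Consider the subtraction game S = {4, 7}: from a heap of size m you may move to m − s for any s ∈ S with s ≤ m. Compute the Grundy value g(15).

Build the Grundy sequence with g(k) = mex{g(k−s) : s ∈ {4, 7}, s ≤ k}:
k:     0  1  2  3  4  5  6  7  8  9 10 11 12 13 14 15
g(k):  0  0  0  0  1  1  1  1  2  2  2  0  0  0  0  1
So g(15) = 1.

1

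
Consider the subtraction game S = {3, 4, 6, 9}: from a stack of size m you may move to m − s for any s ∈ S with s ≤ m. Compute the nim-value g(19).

Build the Grundy sequence with g(k) = mex{g(k−s) : s ∈ {3, 4, 6, 9}, s ≤ k}:
k:     0  1  2  3  4  5  6  7  8  9 10 11 12 13 14 15 16 17 18 19
g(k):  0  0  0  1  1  1  2  2  2  3  3  3  0  0  0  1  1  1  2  2
So g(19) = 2.

2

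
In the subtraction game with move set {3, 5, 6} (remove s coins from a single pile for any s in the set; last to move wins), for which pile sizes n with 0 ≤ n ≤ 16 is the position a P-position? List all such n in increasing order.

0, 1, 2, 9, 10, 11

Build the Grundy sequence with g(k) = mex{g(k−s) : s ∈ {3, 5, 6}, s ≤ k}:
k:     0  1  2  3  4  5  6  7  8  9 10 11 12 13 14 15 16
g(k):  0  0  0  1  1  1  2  2  2  0  0  0  1  1  1  2  2
The P-positions (g = 0) in 0..16 are 0, 1, 2, 9, 10, 11.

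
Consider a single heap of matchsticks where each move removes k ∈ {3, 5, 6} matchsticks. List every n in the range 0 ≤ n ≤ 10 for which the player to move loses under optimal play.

Compute g(0), g(1), … for moves {3, 5, 6}:
g(0) = mex{} = 0
g(1) = mex{} = 0
g(2) = mex{} = 0
g(3) = mex{0} = 1
g(4) = mex{0} = 1
g(5) = mex{0} = 1
g(6) = mex{0,1} = 2
g(7) = mex{0,1} = 2
g(8) = mex{0,1} = 2
g(9) = mex{1,2} = 0
g(10) = mex{1,2} = 0
The P-positions (g = 0) in 0..10 are 0, 1, 2, 9, 10.

0, 1, 2, 9, 10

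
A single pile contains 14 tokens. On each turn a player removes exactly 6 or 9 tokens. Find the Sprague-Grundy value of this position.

Build the Grundy sequence with g(k) = mex{g(k−s) : s ∈ {6, 9}, s ≤ k}:
g(0) = mex{} = 0
g(1) = mex{} = 0
g(2) = mex{} = 0
g(3) = mex{} = 0
g(4) = mex{} = 0
g(5) = mex{} = 0
g(6) = mex{0} = 1
g(7) = mex{0} = 1
g(8) = mex{0} = 1
g(9) = mex{0} = 1
g(10) = mex{0} = 1
g(11) = mex{0} = 1
g(12) = mex{0,1} = 2
g(13) = mex{0,1} = 2
g(14) = mex{0,1} = 2
So g(14) = 2.

2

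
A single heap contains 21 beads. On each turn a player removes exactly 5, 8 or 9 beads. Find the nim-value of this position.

1

Build the Grundy sequence with g(k) = mex{g(k−s) : s ∈ {5, 8, 9}, s ≤ k}:
k:     0  1  2  3  4  5  6  7  8  9 10 11 12 13 14 15 16 17 18 19 20 21
g(k):  0  0  0  0  0  1  1  1  1  1  2  2  2  2  0  0  0  0  0  1  1  1
So g(21) = 1.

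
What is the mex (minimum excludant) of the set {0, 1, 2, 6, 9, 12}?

The values 0, 1, 2 are all present; 3 is the first non-negative integer missing from the set.

3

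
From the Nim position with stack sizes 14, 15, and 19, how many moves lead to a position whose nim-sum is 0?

1

Nim-sum: 14 ⊕ 15 ⊕ 19 = 18.
The overall nim-sum is X = 18. A stack of size p has a winning move iff p XOR X < p (reduce it to p XOR X).
  14: 14 XOR 18 = 28 ≥ 14 — no move.
  15: 15 XOR 18 = 29 ≥ 15 — no move.
  19: 19 XOR 18 = 1 < 19 — winning move (to 1).
That gives 1 winning move.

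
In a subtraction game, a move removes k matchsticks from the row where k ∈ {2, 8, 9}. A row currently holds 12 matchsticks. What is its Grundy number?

Build the Grundy sequence with g(k) = mex{g(k−s) : s ∈ {2, 8, 9}, s ≤ k}:
g(0) = mex{} = 0
g(1) = mex{} = 0
g(2) = mex{0} = 1
g(3) = mex{0} = 1
g(4) = mex{1} = 0
g(5) = mex{1} = 0
g(6) = mex{0} = 1
g(7) = mex{0} = 1
g(8) = mex{0,1} = 2
g(9) = mex{0,1} = 2
g(10) = mex{0,1,2} = 3
g(11) = mex{1,2} = 0
g(12) = mex{0,1,3} = 2
So g(12) = 2.

2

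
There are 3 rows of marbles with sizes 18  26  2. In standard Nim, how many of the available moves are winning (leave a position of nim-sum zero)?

1

Nim-sum: 18 XOR 26 XOR 2 = 10.
The overall nim-sum is X = 10. A row of size p has a winning move iff p XOR X < p (reduce it to p XOR X).
  18: 18 XOR 10 = 24 ≥ 18 — no move.
  26: 26 XOR 10 = 16 < 26 — winning move (to 16).
  2: 2 XOR 10 = 8 ≥ 2 — no move.
That gives 1 winning move.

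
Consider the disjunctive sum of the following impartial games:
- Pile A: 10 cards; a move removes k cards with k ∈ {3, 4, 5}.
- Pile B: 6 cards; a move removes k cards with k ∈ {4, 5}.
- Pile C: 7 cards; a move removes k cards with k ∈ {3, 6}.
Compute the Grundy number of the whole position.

Build the Grundy sequence for pile A with g(k) = mex{g(k−s) : s ∈ {3, 4, 5}, s ≤ k}:
g(0) = mex{} = 0
g(1) = mex{} = 0
g(2) = mex{} = 0
g(3) = mex{0} = 1
g(4) = mex{0} = 1
g(5) = mex{0} = 1
g(6) = mex{0,1} = 2
g(7) = mex{0,1} = 2
g(8) = mex{1} = 0
g(9) = mex{1,2} = 0
g(10) = mex{1,2} = 0
So g(10) = 0.
For pile B, compute g(0), g(1), … with moves {4, 5}:
k:     0  1  2  3  4  5  6
g(k):  0  0  0  0  1  1  1
So g(6) = 1.
For pile C, compute g(0), g(1), … with moves {3, 6}:
k:     0  1  2  3  4  5  6  7
g(k):  0  0  0  1  1  1  2  2
So g(7) = 2.
The value of a disjunctive sum is the nim-sum of the parts.
Combined value = 0 XOR 1 XOR 2 = 3.

3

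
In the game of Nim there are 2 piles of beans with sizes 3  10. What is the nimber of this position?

9

Compute the nim-sum pairwise:
3 ⊕ 10 = 9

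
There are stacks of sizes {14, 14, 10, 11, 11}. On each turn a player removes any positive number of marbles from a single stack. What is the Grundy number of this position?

10

Compute the nim-sum pairwise:
14 ⊕ 14 = 0
0 ⊕ 10 = 10
10 ⊕ 11 = 1
1 ⊕ 11 = 10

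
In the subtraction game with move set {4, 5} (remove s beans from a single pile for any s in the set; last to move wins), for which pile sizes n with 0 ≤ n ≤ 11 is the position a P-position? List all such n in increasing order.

Build the Grundy sequence with g(k) = mex{g(k−s) : s ∈ {4, 5}, s ≤ k}:
g(0) = mex{} = 0
g(1) = mex{} = 0
g(2) = mex{} = 0
g(3) = mex{} = 0
g(4) = mex{0} = 1
g(5) = mex{0} = 1
g(6) = mex{0} = 1
g(7) = mex{0} = 1
g(8) = mex{0,1} = 2
g(9) = mex{1} = 0
g(10) = mex{1} = 0
g(11) = mex{1} = 0
The P-positions (g = 0) in 0..11 are 0, 1, 2, 3, 9, 10, 11.

0, 1, 2, 3, 9, 10, 11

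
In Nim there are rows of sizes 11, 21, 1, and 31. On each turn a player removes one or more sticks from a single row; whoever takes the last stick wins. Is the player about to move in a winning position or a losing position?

Losing position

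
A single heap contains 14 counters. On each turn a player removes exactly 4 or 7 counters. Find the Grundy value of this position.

Build the Grundy sequence with g(k) = mex{g(k−s) : s ∈ {4, 7}, s ≤ k}:
k:     0  1  2  3  4  5  6  7  8  9 10 11 12 13 14
g(k):  0  0  0  0  1  1  1  1  2  2  2  0  0  0  0
So g(14) = 0.

0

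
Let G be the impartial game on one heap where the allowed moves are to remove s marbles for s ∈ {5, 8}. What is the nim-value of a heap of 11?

Grundy values for subtraction set {5, 8}:
g(0) = mex{} = 0
g(1) = mex{} = 0
g(2) = mex{} = 0
g(3) = mex{} = 0
g(4) = mex{} = 0
g(5) = mex{0} = 1
g(6) = mex{0} = 1
g(7) = mex{0} = 1
g(8) = mex{0} = 1
g(9) = mex{0} = 1
g(10) = mex{0,1} = 2
g(11) = mex{0,1} = 2
So g(11) = 2.

2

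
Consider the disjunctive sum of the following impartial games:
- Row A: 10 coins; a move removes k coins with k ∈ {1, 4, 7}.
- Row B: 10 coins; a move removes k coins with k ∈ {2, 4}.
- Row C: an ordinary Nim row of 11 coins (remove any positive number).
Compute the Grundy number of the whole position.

Build the Grundy sequence for row A with g(k) = mex{g(k−s) : s ∈ {1, 4, 7}, s ≤ k}:
g(0) = mex{} = 0
g(1) = mex{0} = 1
g(2) = mex{1} = 0
g(3) = mex{0} = 1
g(4) = mex{0,1} = 2
g(5) = mex{1,2} = 0
g(6) = mex{0} = 1
g(7) = mex{0,1} = 2
g(8) = mex{1,2} = 0
g(9) = mex{0} = 1
g(10) = mex{1} = 0
So g(10) = 0.
Grundy values for row B (subtraction set {2, 4}):
k:     0  1  2  3  4  5  6  7  8  9 10
g(k):  0  0  1  1  2  2  0  0  1  1  2
So g(10) = 2.
Row C is a plain Nim row of size 11, so its Grundy value is 11.
By the Sprague-Grundy theorem, the Grundy value of a sum of independent games is the XOR of the component values.
Combined value = 0 ⊕ 2 ⊕ 11 = 9.

9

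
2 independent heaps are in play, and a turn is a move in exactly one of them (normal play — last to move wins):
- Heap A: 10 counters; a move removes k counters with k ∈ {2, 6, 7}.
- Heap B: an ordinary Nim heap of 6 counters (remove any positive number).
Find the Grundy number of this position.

5

For heap A, compute g(0), g(1), … with moves {2, 6, 7}:
k:     0  1  2  3  4  5  6  7  8  9 10
g(k):  0  0  1  1  0  0  1  1  2  0  3
So g(10) = 3.
Heap B is a plain Nim heap of size 6, so its Grundy value is 6.
By the Sprague-Grundy theorem, the Grundy value of a sum of independent games is the XOR of the component values.
Combined value = 3 ⊕ 6 = 5.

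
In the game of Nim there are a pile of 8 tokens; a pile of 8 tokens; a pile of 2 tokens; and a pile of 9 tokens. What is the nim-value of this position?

Bitwise XOR of the heap sizes:
  1000  (8)
  1000  (8)
  0010  (2)
  1001  (9)
  ----
  1011  (11)

11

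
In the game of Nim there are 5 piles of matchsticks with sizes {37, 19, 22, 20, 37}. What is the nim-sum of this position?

17

Nim-sum: 37 XOR 19 XOR 22 XOR 20 XOR 37 = 17.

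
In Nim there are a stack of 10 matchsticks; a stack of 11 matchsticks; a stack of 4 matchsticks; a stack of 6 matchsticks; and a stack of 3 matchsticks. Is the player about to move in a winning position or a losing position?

Losing position

Nim-sum: 10 ⊕ 11 ⊕ 4 ⊕ 6 ⊕ 3 = 0.
The nim-sum is 0, so this is a P-position: the player to move is in a losing position under optimal play.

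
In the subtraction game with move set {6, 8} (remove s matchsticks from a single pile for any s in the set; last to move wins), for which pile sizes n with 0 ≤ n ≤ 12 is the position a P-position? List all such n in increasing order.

Grundy values for subtraction set {6, 8}:
k:     0  1  2  3  4  5  6  7  8  9 10 11 12
g(k):  0  0  0  0  0  0  1  1  1  1  1  1  2
The P-positions (g = 0) in 0..12 are 0, 1, 2, 3, 4, 5.

0, 1, 2, 3, 4, 5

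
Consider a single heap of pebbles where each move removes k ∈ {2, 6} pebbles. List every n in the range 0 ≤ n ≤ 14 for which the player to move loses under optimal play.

0, 1, 4, 5, 8, 9, 12, 13

Compute g(0), g(1), … for moves {2, 6}:
k:     0  1  2  3  4  5  6  7  8  9 10 11 12 13 14
g(k):  0  0  1  1  0  0  1  1  0  0  1  1  0  0  1
The P-positions (g = 0) in 0..14 are 0, 1, 4, 5, 8, 9, 12, 13.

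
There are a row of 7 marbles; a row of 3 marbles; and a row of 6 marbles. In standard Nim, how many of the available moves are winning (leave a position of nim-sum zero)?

3

Nim-sum: 7 XOR 3 XOR 6 = 2.
The overall nim-sum is X = 2. A row of size p has a winning move iff p XOR X < p (reduce it to p XOR X).
  7: 7 XOR 2 = 5 < 7 — winning move (to 5).
  3: 3 XOR 2 = 1 < 3 — winning move (to 1).
  6: 6 XOR 2 = 4 < 6 — winning move (to 4).
That gives 3 winning moves.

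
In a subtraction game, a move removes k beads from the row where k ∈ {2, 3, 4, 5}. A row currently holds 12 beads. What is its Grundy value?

2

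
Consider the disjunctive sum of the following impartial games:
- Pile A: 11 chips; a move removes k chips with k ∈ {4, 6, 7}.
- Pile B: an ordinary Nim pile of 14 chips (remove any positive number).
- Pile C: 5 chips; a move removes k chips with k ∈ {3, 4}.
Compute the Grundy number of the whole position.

For pile A, compute g(0), g(1), … with moves {4, 6, 7}:
g(0) = mex{} = 0
g(1) = mex{} = 0
g(2) = mex{} = 0
g(3) = mex{} = 0
g(4) = mex{0} = 1
g(5) = mex{0} = 1
g(6) = mex{0} = 1
g(7) = mex{0} = 1
g(8) = mex{0,1} = 2
g(9) = mex{0,1} = 2
g(10) = mex{0,1} = 2
g(11) = mex{1} = 0
So g(11) = 0.
Pile B is a plain Nim pile of size 14, so its Grundy value is 14.
Build the Grundy sequence for pile C with g(k) = mex{g(k−s) : s ∈ {3, 4}, s ≤ k}:
k:     0  1  2  3  4  5
g(k):  0  0  0  1  1  1
So g(5) = 1.
The value of a disjunctive sum is the nim-sum of the parts.
Combined value = 0 ⊕ 14 ⊕ 1 = 15.

15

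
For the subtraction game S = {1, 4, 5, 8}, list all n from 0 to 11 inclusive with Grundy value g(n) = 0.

Build the Grundy sequence with g(k) = mex{g(k−s) : s ∈ {1, 4, 5, 8}, s ≤ k}:
g(0) = mex{} = 0
g(1) = mex{0} = 1
g(2) = mex{1} = 0
g(3) = mex{0} = 1
g(4) = mex{0,1} = 2
g(5) = mex{0,1,2} = 3
g(6) = mex{0,1,3} = 2
g(7) = mex{0,1,2} = 3
g(8) = mex{0,1,2,3} = 4
g(9) = mex{1,2,3,4} = 0
g(10) = mex{0,2,3} = 1
g(11) = mex{1,2,3} = 0
The P-positions (g = 0) in 0..11 are 0, 2, 9, 11.

0, 2, 9, 11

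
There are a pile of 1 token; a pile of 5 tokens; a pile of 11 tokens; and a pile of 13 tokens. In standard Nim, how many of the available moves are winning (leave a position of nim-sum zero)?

Write each in binary and XOR column by column:
  0001  (1)
  0101  (5)
  1011  (11)
  1101  (13)
  ----
  0010  (2)
The overall nim-sum is X = 2. A pile of size p has a winning move iff p XOR X < p (reduce it to p XOR X).
  1: 1 XOR 2 = 3 ≥ 1 — no move.
  5: 5 XOR 2 = 7 ≥ 5 — no move.
  11: 11 XOR 2 = 9 < 11 — winning move (to 9).
  13: 13 XOR 2 = 15 ≥ 13 — no move.
That gives 1 winning move.

1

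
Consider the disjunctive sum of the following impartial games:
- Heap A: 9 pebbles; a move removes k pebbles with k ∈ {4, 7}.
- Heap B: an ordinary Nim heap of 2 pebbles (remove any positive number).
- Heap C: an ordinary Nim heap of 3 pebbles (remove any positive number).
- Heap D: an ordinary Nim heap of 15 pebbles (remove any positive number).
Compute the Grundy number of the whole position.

Grundy values for heap A (subtraction set {4, 7}):
g(0) = mex{} = 0
g(1) = mex{} = 0
g(2) = mex{} = 0
g(3) = mex{} = 0
g(4) = mex{0} = 1
g(5) = mex{0} = 1
g(6) = mex{0} = 1
g(7) = mex{0} = 1
g(8) = mex{0,1} = 2
g(9) = mex{0,1} = 2
So g(9) = 2.
Heap B is a plain Nim heap of size 2, so its Grundy value is 2.
Heap C is a plain Nim heap of size 3, so its Grundy value is 3.
Heap D is a plain Nim heap of size 15, so its Grundy value is 15.
By the Sprague-Grundy theorem, the Grundy value of a sum of independent games is the XOR of the component values.
Combined value = 2 XOR 2 XOR 3 XOR 15 = 12.

12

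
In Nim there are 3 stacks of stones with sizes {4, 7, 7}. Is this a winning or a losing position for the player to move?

Bitwise XOR of the heap sizes:
  100  (4)
  111  (7)
  111  (7)
  ---
  100  (4)
The nim-sum is 4 ≠ 0, so this is an N-position: the player to move can win.

Winning position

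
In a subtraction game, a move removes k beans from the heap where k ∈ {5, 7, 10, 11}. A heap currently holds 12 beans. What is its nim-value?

2

Build the Grundy sequence with g(k) = mex{g(k−s) : s ∈ {5, 7, 10, 11}, s ≤ k}:
k:     0  1  2  3  4  5  6  7  8  9 10 11 12
g(k):  0  0  0  0  0  1  1  1  1  1  2  2  2
So g(12) = 2.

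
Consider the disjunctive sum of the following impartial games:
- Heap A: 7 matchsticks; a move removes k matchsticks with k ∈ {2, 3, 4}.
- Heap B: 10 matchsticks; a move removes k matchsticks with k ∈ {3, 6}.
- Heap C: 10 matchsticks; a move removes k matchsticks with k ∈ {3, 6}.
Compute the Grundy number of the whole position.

0

For heap A, compute g(0), g(1), … with moves {2, 3, 4}:
g(0) = mex{} = 0
g(1) = mex{} = 0
g(2) = mex{0} = 1
g(3) = mex{0} = 1
g(4) = mex{0,1} = 2
g(5) = mex{0,1} = 2
g(6) = mex{1,2} = 0
g(7) = mex{1,2} = 0
So g(7) = 0.
Grundy values for heap B (subtraction set {3, 6}):
g(0) = mex{} = 0
g(1) = mex{} = 0
g(2) = mex{} = 0
g(3) = mex{0} = 1
g(4) = mex{0} = 1
g(5) = mex{0} = 1
g(6) = mex{0,1} = 2
g(7) = mex{0,1} = 2
g(8) = mex{0,1} = 2
g(9) = mex{1,2} = 0
g(10) = mex{1,2} = 0
So g(10) = 0.
Build the Grundy sequence for heap C with g(k) = mex{g(k−s) : s ∈ {3, 6}, s ≤ k}:
k:     0  1  2  3  4  5  6  7  8  9 10
g(k):  0  0  0  1  1  1  2  2  2  0  0
So g(10) = 0.
The value of a disjunctive sum is the nim-sum of the parts.
Combined value = 0 XOR 0 XOR 0 = 0.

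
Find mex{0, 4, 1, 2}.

The values 0, 1, 2 are all present; 3 is the first non-negative integer missing from the set.

3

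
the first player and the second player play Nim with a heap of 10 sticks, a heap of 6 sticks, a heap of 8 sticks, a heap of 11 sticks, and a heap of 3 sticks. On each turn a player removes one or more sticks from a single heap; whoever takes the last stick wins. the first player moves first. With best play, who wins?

the first player wins

Write each in binary and XOR column by column:
  1010  (10)
  0110  (6)
  1000  (8)
  1011  (11)
  0011  (3)
  ----
  1100  (12)
The nim-sum is 12 ≠ 0, so this is an N-position: the player to move can win; the first player has a winning move.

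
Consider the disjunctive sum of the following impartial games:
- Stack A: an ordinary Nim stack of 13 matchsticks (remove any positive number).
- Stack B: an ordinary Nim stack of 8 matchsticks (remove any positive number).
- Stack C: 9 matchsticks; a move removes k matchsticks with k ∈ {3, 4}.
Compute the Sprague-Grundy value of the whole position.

5

Stack A is a plain Nim stack of size 13, so its Grundy value is 13.
Stack B is a plain Nim stack of size 8, so its Grundy value is 8.
For stack C, compute g(0), g(1), … with moves {3, 4}:
k:     0  1  2  3  4  5  6  7  8  9
g(k):  0  0  0  1  1  1  2  0  0  0
So g(9) = 0.
By the Sprague-Grundy theorem, the Grundy value of a sum of independent games is the XOR of the component values.
Combined value = 13 ⊕ 8 ⊕ 0 = 5.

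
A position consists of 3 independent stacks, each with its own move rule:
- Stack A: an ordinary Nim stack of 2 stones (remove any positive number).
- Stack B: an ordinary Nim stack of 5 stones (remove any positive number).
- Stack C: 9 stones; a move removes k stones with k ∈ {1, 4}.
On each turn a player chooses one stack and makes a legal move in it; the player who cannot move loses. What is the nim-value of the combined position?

Stack A is a plain Nim stack of size 2, so its Grundy value is 2.
Stack B is a plain Nim stack of size 5, so its Grundy value is 5.
Grundy values for stack C (subtraction set {1, 4}):
k:     0  1  2  3  4  5  6  7  8  9
g(k):  0  1  0  1  2  0  1  0  1  2
So g(9) = 2.
The value of a disjunctive sum is the nim-sum of the parts.
Combined value = 2 XOR 5 XOR 2 = 5.

5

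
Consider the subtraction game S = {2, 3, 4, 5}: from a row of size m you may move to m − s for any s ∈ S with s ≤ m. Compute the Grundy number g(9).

1

Build the Grundy sequence with g(k) = mex{g(k−s) : s ∈ {2, 3, 4, 5}, s ≤ k}:
k:     0  1  2  3  4  5  6  7  8  9
g(k):  0  0  1  1  2  2  3  0  0  1
So g(9) = 1.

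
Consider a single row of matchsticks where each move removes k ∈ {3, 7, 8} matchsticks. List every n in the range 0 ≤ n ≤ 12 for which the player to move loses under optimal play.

Compute g(0), g(1), … for moves {3, 7, 8}:
g(0) = mex{} = 0
g(1) = mex{} = 0
g(2) = mex{} = 0
g(3) = mex{0} = 1
g(4) = mex{0} = 1
g(5) = mex{0} = 1
g(6) = mex{1} = 0
g(7) = mex{0,1} = 2
g(8) = mex{0,1} = 2
g(9) = mex{0} = 1
g(10) = mex{0,1,2} = 3
g(11) = mex{1,2} = 0
g(12) = mex{1} = 0
The P-positions (g = 0) in 0..12 are 0, 1, 2, 6, 11, 12.

0, 1, 2, 6, 11, 12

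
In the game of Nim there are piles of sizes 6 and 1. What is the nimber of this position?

Compute the nim-sum pairwise:
6 ^ 1 = 7

7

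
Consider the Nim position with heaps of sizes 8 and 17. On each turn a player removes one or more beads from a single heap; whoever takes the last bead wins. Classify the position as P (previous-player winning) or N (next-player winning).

In binary:
  01000  (8)
  10001  (17)
  -----
  11001  (25)
The nim-sum is 25 ≠ 0, so this is an N-position: the player to move can win.

N-position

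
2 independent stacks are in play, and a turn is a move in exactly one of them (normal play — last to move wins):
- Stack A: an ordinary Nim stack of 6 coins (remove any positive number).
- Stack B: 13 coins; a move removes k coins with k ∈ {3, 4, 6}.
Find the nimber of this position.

7

Stack A is a plain Nim stack of size 6, so its Grundy value is 6.
Grundy values for stack B (subtraction set {3, 4, 6}):
k:     0  1  2  3  4  5  6  7  8  9 10 11 12 13
g(k):  0  0  0  1  1  1  2  2  2  0  0  0  1  1
So g(13) = 1.
By the Sprague-Grundy theorem, the Grundy value of a sum of independent games is the XOR of the component values.
Combined value = 6 XOR 1 = 7.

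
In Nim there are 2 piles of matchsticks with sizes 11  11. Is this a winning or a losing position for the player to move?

Compute the nim-sum pairwise:
11 ⊕ 11 = 0
The nim-sum is 0, so this is a P-position: the player to move is in a losing position under optimal play.

Losing position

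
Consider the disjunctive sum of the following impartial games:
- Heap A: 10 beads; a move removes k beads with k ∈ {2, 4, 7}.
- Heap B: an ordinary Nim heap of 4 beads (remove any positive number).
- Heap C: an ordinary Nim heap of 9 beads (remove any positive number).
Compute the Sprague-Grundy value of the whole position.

15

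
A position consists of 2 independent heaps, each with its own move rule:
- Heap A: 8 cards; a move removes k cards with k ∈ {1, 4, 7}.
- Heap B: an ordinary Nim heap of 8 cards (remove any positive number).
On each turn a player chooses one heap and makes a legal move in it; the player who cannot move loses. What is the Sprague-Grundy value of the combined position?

8

Grundy values for heap A (subtraction set {1, 4, 7}):
g(0) = mex{} = 0
g(1) = mex{0} = 1
g(2) = mex{1} = 0
g(3) = mex{0} = 1
g(4) = mex{0,1} = 2
g(5) = mex{1,2} = 0
g(6) = mex{0} = 1
g(7) = mex{0,1} = 2
g(8) = mex{1,2} = 0
So g(8) = 0.
Heap B is a plain Nim heap of size 8, so its Grundy value is 8.
By the Sprague-Grundy theorem, the Grundy value of a sum of independent games is the XOR of the component values.
Combined value = 0 XOR 8 = 8.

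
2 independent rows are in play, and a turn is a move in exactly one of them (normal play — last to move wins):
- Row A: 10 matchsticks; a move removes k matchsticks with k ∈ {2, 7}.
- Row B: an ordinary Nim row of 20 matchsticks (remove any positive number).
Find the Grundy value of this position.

20

Grundy values for row A (subtraction set {2, 7}):
k:     0  1  2  3  4  5  6  7  8  9 10
g(k):  0  0  1  1  0  0  1  1  2  0  0
So g(10) = 0.
Row B is a plain Nim row of size 20, so its Grundy value is 20.
By the Sprague-Grundy theorem, the Grundy value of a sum of independent games is the XOR of the component values.
Combined value = 0 XOR 20 = 20.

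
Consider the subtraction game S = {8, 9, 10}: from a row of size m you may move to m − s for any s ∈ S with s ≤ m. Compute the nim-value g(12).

Compute g(0), g(1), … for moves {8, 9, 10}:
g(0) = mex{} = 0
g(1) = mex{} = 0
g(2) = mex{} = 0
g(3) = mex{} = 0
g(4) = mex{} = 0
g(5) = mex{} = 0
g(6) = mex{} = 0
g(7) = mex{} = 0
g(8) = mex{0} = 1
g(9) = mex{0} = 1
g(10) = mex{0} = 1
g(11) = mex{0} = 1
g(12) = mex{0} = 1
So g(12) = 1.

1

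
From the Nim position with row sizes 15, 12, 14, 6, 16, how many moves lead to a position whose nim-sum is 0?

Nim-sum: 15 ⊕ 12 ⊕ 14 ⊕ 6 ⊕ 16 = 27.
The overall nim-sum is X = 27. A row of size p has a winning move iff p XOR X < p (reduce it to p XOR X).
  15: 15 XOR 27 = 20 ≥ 15 — no move.
  12: 12 XOR 27 = 23 ≥ 12 — no move.
  14: 14 XOR 27 = 21 ≥ 14 — no move.
  6: 6 XOR 27 = 29 ≥ 6 — no move.
  16: 16 XOR 27 = 11 < 16 — winning move (to 11).
That gives 1 winning move.

1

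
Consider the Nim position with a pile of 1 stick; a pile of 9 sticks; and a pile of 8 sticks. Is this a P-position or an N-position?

Bitwise XOR of the heap sizes:
  0001  (1)
  1001  (9)
  1000  (8)
  ----
  0000  (0)
The nim-sum is 0, so this is a P-position: the player to move is in a losing position under optimal play.

P-position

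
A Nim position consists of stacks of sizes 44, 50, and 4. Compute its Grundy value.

Nim-sum: 44 XOR 50 XOR 4 = 26.

26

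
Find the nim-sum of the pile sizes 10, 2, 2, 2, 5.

Compute the nim-sum pairwise:
10 ⊕ 2 = 8
8 ⊕ 2 = 10
10 ⊕ 2 = 8
8 ⊕ 5 = 13

13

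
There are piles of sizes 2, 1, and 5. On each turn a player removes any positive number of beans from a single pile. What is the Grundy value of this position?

6

Compute the nim-sum pairwise:
2 ⊕ 1 = 3
3 ⊕ 5 = 6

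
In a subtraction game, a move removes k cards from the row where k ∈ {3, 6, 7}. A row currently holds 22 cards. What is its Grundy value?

0

Build the Grundy sequence with g(k) = mex{g(k−s) : s ∈ {3, 6, 7}, s ≤ k}:
k:     0  1  2  3  4  5  6  7  8  9 10 11 12 13 14 15 16 17 18 19 20 21 22
g(k):  0  0  0  1  1  1  2  2  2  3  0  0  0  1  1  1  2  2  2  3  0  0  0
So g(22) = 0.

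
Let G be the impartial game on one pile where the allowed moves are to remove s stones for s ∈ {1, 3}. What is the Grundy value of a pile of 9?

Build the Grundy sequence with g(k) = mex{g(k−s) : s ∈ {1, 3}, s ≤ k}:
g(0) = mex{} = 0
g(1) = mex{0} = 1
g(2) = mex{1} = 0
g(3) = mex{0} = 1
g(4) = mex{1} = 0
g(5) = mex{0} = 1
g(6) = mex{1} = 0
g(7) = mex{0} = 1
g(8) = mex{1} = 0
g(9) = mex{0} = 1
So g(9) = 1.

1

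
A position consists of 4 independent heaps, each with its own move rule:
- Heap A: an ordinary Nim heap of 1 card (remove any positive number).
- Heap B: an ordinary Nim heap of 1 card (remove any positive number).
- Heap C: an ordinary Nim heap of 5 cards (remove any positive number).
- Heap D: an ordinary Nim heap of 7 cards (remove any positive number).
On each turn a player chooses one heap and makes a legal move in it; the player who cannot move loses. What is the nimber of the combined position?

2

Heap A is a plain Nim heap of size 1, so its Grundy value is 1.
Heap B is a plain Nim heap of size 1, so its Grundy value is 1.
Heap C is a plain Nim heap of size 5, so its Grundy value is 5.
Heap D is a plain Nim heap of size 7, so its Grundy value is 7.
By the Sprague-Grundy theorem, the Grundy value of a sum of independent games is the XOR of the component values.
Combined value = 1 XOR 1 XOR 5 XOR 7 = 2.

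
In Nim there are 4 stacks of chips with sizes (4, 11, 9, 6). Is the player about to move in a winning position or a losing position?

Losing position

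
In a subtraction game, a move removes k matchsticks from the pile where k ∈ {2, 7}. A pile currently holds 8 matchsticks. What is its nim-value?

2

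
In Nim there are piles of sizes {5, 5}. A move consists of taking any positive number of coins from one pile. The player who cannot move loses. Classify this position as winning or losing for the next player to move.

Nim-sum: 5 ^ 5 = 0.
The nim-sum is 0, so this is a P-position: the player to move is in a losing position under optimal play.

Losing position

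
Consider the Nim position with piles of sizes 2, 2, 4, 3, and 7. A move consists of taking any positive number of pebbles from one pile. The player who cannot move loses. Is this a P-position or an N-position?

Nim-sum: 2 ^ 2 ^ 4 ^ 3 ^ 7 = 0.
The nim-sum is 0, so this is a P-position: the player to move is in a losing position under optimal play.

P-position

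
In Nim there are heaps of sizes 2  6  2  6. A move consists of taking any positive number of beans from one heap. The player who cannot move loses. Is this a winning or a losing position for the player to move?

Losing position

Compute the nim-sum pairwise:
2 ^ 6 = 4
4 ^ 2 = 6
6 ^ 6 = 0
The nim-sum is 0, so this is a P-position: the player to move is in a losing position under optimal play.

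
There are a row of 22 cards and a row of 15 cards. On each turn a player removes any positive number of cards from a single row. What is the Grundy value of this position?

25

Write each in binary and XOR column by column:
  10110  (22)
  01111  (15)
  -----
  11001  (25)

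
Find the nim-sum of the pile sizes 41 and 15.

38

Compute the nim-sum pairwise:
41 ^ 15 = 38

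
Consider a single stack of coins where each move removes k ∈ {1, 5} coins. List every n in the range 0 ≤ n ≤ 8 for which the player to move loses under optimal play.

Build the Grundy sequence with g(k) = mex{g(k−s) : s ∈ {1, 5}, s ≤ k}:
k:     0  1  2  3  4  5  6  7  8
g(k):  0  1  0  1  0  1  0  1  0
The P-positions (g = 0) in 0..8 are 0, 2, 4, 6, 8.

0, 2, 4, 6, 8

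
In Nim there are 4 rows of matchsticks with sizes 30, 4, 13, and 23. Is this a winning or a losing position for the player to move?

Nim-sum: 30 ^ 4 ^ 13 ^ 23 = 0.
The nim-sum is 0, so this is a P-position: the player to move is in a losing position under optimal play.

Losing position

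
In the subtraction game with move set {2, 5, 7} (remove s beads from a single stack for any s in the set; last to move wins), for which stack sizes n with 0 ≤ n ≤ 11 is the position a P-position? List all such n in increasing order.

0, 1, 4, 10

Build the Grundy sequence with g(k) = mex{g(k−s) : s ∈ {2, 5, 7}, s ≤ k}:
k:     0  1  2  3  4  5  6  7  8  9 10 11
g(k):  0  0  1  1  0  2  1  3  2  2  0  3
The P-positions (g = 0) in 0..11 are 0, 1, 4, 10.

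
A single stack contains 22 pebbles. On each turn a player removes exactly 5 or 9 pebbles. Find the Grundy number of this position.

1

Compute g(0), g(1), … for moves {5, 9}:
k:     0  1  2  3  4  5  6  7  8  9 10 11 12 13 14 15 16 17 18 19 20 21 22
g(k):  0  0  0  0  0  1  1  1  1  1  2  2  2  2  0  0  0  0  0  1  1  1  1
So g(22) = 1.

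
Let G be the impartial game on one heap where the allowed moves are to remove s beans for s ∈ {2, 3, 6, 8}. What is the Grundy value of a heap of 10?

Build the Grundy sequence with g(k) = mex{g(k−s) : s ∈ {2, 3, 6, 8}, s ≤ k}:
k:     0  1  2  3  4  5  6  7  8  9 10
g(k):  0  0  1  1  2  0  3  1  2  2  0
So g(10) = 0.

0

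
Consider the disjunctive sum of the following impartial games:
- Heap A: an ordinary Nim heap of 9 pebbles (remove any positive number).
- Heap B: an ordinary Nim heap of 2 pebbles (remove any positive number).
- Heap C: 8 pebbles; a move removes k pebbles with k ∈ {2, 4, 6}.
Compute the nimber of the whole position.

11

Heap A is a plain Nim heap of size 9, so its Grundy value is 9.
Heap B is a plain Nim heap of size 2, so its Grundy value is 2.
For heap C, compute g(0), g(1), … with moves {2, 4, 6}:
k:     0  1  2  3  4  5  6  7  8
g(k):  0  0  1  1  2  2  3  3  0
So g(8) = 0.
The value of a disjunctive sum is the nim-sum of the parts.
Combined value = 9 XOR 2 XOR 0 = 11.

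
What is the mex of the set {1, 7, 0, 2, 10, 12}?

3

The values 0, 1, 2 are all present; 3 is the first non-negative integer missing from the set.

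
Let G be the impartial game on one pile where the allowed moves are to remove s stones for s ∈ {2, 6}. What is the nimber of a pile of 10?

1

Grundy values for subtraction set {2, 6}:
k:     0  1  2  3  4  5  6  7  8  9 10
g(k):  0  0  1  1  0  0  1  1  0  0  1
So g(10) = 1.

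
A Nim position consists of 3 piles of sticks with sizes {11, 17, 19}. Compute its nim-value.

9

Nim-sum: 11 XOR 17 XOR 19 = 9.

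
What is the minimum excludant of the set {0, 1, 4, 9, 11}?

2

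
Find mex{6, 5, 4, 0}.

0 is in the set but 1 is not, so the mex is 1.

1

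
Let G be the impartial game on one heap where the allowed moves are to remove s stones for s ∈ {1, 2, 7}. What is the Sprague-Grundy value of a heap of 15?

0

Build the Grundy sequence with g(k) = mex{g(k−s) : s ∈ {1, 2, 7}, s ≤ k}:
k:     0  1  2  3  4  5  6  7  8  9 10 11 12 13 14 15
g(k):  0  1  2  0  1  2  0  1  2  0  1  2  0  1  2  0
So g(15) = 0.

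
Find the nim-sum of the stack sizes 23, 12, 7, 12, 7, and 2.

21

Nim-sum: 23 XOR 12 XOR 7 XOR 12 XOR 7 XOR 2 = 21.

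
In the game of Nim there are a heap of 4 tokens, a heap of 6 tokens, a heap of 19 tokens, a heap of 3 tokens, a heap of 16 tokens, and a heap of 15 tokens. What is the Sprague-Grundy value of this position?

13

Write each in binary and XOR column by column:
  00100  (4)
  00110  (6)
  10011  (19)
  00011  (3)
  10000  (16)
  01111  (15)
  -----
  01101  (13)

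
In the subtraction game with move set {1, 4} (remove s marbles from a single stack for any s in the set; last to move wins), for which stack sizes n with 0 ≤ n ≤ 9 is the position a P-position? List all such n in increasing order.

0, 2, 5, 7

Grundy values for subtraction set {1, 4}:
k:     0  1  2  3  4  5  6  7  8  9
g(k):  0  1  0  1  2  0  1  0  1  2
The P-positions (g = 0) in 0..9 are 0, 2, 5, 7.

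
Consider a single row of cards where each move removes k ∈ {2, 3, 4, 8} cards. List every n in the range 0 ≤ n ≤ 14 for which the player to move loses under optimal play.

0, 1, 6, 7, 12, 13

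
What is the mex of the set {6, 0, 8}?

1

0 is in the set but 1 is not, so the mex is 1.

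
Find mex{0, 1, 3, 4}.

2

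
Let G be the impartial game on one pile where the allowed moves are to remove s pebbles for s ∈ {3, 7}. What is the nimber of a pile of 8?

2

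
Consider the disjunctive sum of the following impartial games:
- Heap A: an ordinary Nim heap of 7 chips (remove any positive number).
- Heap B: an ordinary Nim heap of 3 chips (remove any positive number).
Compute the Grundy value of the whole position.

Heap A is a plain Nim heap of size 7, so its Grundy value is 7.
Heap B is a plain Nim heap of size 3, so its Grundy value is 3.
By the Sprague-Grundy theorem, the Grundy value of a sum of independent games is the XOR of the component values.
Combined value = 7 ⊕ 3 = 4.

4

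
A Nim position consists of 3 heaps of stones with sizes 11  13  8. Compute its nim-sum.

14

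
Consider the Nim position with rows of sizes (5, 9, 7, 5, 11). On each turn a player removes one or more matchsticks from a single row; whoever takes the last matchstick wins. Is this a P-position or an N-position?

N-position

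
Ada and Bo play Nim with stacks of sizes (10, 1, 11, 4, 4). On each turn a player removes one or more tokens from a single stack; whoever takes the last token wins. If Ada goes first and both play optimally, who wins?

Compute the nim-sum pairwise:
10 ^ 1 = 11
11 ^ 11 = 0
0 ^ 4 = 4
4 ^ 4 = 0
The nim-sum is 0, so this is a P-position: the player to move is in a losing position under optimal play; Ada is about to move from it and so loses — Bo wins.

Bo wins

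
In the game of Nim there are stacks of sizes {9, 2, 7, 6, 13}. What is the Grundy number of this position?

In binary:
  1001  (9)
  0010  (2)
  0111  (7)
  0110  (6)
  1101  (13)
  ----
  0111  (7)

7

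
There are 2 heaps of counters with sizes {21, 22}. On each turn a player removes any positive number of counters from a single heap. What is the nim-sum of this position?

3

Compute the nim-sum pairwise:
21 ^ 22 = 3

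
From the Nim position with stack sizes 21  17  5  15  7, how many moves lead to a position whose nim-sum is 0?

1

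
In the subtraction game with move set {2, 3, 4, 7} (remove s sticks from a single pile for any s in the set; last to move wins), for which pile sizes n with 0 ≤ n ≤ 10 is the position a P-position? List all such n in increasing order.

0, 1, 6

Compute g(0), g(1), … for moves {2, 3, 4, 7}:
g(0) = mex{} = 0
g(1) = mex{} = 0
g(2) = mex{0} = 1
g(3) = mex{0} = 1
g(4) = mex{0,1} = 2
g(5) = mex{0,1} = 2
g(6) = mex{1,2} = 0
g(7) = mex{0,1,2} = 3
g(8) = mex{0,2} = 1
g(9) = mex{0,1,2,3} = 4
g(10) = mex{0,1,3} = 2
The P-positions (g = 0) in 0..10 are 0, 1, 6.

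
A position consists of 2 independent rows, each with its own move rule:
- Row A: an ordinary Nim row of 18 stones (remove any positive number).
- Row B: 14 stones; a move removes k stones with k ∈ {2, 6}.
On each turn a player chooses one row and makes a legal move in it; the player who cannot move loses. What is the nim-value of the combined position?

19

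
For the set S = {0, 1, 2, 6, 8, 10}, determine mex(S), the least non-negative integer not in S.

The values 0, 1, 2 are all present; 3 is the first non-negative integer missing from the set.

3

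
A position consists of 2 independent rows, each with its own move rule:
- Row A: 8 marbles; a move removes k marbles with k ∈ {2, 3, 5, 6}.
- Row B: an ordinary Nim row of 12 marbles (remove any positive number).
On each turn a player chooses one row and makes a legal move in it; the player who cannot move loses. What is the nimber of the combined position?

12

For row A, compute g(0), g(1), … with moves {2, 3, 5, 6}:
g(0) = mex{} = 0
g(1) = mex{} = 0
g(2) = mex{0} = 1
g(3) = mex{0} = 1
g(4) = mex{0,1} = 2
g(5) = mex{0,1} = 2
g(6) = mex{0,1,2} = 3
g(7) = mex{0,1,2} = 3
g(8) = mex{1,2,3} = 0
So g(8) = 0.
Row B is a plain Nim row of size 12, so its Grundy value is 12.
The value of a disjunctive sum is the nim-sum of the parts.
Combined value = 0 XOR 12 = 12.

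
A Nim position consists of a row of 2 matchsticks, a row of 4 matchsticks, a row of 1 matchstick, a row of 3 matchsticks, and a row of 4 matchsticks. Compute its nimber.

0

Nim-sum: 2 ^ 4 ^ 1 ^ 3 ^ 4 = 0.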